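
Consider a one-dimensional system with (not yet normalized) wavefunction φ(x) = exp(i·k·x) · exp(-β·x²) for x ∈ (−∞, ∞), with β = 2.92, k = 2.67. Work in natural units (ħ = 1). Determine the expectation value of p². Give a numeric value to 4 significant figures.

p² φ = −ħ² d²φ/dx²; ⟨p²⟩ = −ħ² ∫ φ*·φ'' dx / ∫|φ|² dx.
Gaussian moments: ∫x^(2j)·e^(−2βx²) dx = (2j−1)!!/(4β)^j · √(π/(2β)), odd powers integrate to 0; here √(π/(2β)) = 0.73345. Derivatives: φ′ = (ik − 2βx)·φ, φ″ = ((ik − 2βx)² − 2β)·φ; the odd-in-x pieces drop out.
State is unnormalized: ∫|φ|² dx = 0.73345, and ∫φ*·(−ħ² φ'') dx = 7.3703, so ⟨p²⟩ = 7.3703 / 0.73345.
⟨p²⟩ = 10.049.

10.05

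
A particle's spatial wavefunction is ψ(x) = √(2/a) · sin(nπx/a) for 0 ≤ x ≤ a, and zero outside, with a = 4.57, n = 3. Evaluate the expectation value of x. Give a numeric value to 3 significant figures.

2.29

⟨x⟩ = ∫ x·|ψ|² dx (integrals over the domain).
With sin²θ = (1 − cos2θ)/2 on 0 ≤ x ≤ a: ∫sin²(nπx/a) dx = a/2, ∫x·sin²(nπx/a) dx = a²/4, ∫x²·sin²(nπx/a) dx = a³·(1/6 − 1/(4n²π²)); higher powers xᵏ the same way, integrating xᵏ·cos(2nπx/a) by parts.
⟨x⟩ = 2.2850.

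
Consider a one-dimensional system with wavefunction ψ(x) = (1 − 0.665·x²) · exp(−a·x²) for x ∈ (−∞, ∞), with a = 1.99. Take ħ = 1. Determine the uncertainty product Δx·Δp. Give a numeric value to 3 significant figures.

Δx = √(⟨x²⟩−⟨x⟩²), Δp = √(⟨p²⟩−⟨p⟩²).
Expand each integrand as polynomial × e^(−2ax²) and use ∫x^(2j)·e^(−2ax²) dx = (2j−1)!!/(4a)^j · √(π/(2a)), odd powers → 0; here √(π/(2a)) = 0.88845. Differentiate with the product rule, d/dx e^(−ax²) = −2ax·e^(−ax²).
Normalization: ∫|ψ|² dx = 0.75861.
⟨x⟩ = 0.0000, ⟨x²⟩ = 0.088784 ⇒ Δx = 0.29797.
⟨p⟩ = 0.0000, ⟨p²⟩ = 2.8339 ⇒ Δp = 1.6834.
Δx·Δp = 0.50160.

0.502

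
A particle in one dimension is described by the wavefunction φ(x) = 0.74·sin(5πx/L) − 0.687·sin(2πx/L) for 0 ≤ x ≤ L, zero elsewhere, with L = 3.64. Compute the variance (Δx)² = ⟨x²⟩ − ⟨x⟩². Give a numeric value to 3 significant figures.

Compute ⟨x⟩ and ⟨x²⟩ separately, then (Δx)² = ⟨x²⟩ − ⟨x⟩².
On 0 ≤ x ≤ L (j ≠ l): ∫sin²(jπx/L) dx = L/2, ∫sin(jπx/L)·sin(lπx/L) dx = 0; diagonal moments ∫x·sin²(jπx/L) dx = L²/4, ∫x²·sin²(jπx/L) dx = L³·(1/6 − 1/(4j²π²)); cross terms ∫x·sin(jπx/L)·sin(lπx/L) dx = 0 for j + l even and −4jlL²/(π²(j² − l²)²) for j + l odd, ∫x²·sin(jπx/L)·sin(lπx/L) dx = (−1)^(j+l)·4jlL³/(π²(j² − l²)²); higher powers the same way via product-to-sum and parts.
Normalization: ∫|φ|² dx = 1.8556.
⟨x⟩ = 1.8867 and ⟨x²⟩ = 4.5673.
(Δx)² = 4.5673 − (1.8867)² = 1.0076.

1.01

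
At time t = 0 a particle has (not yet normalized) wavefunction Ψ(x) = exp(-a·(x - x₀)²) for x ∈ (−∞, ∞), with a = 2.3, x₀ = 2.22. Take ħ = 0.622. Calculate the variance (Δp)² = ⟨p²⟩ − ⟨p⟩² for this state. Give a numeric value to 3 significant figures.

0.890

Compute ⟨p⟩ and ⟨p²⟩ separately; (Δp)² = ⟨p²⟩ − ⟨p⟩².
Gaussian moments (u = x − x₀): ∫u^(2j)·e^(−2au²) du = (2j−1)!!/(4a)^j · √(π/(2a)), odd powers integrate to 0; here √(π/(2a)) = 0.82641. Derivatives: d/dx e^(−au²) = −2au·e^(−au²), d²/dx² e^(−au²) = (4a²u² − 2a)·e^(−au²).
Normalization: ∫|Ψ|² dx = 0.82641.
⟨p⟩ = 0.0000 and ⟨p²⟩ = 0.88983.
(Δp)² = 0.88983 − (0.0000)² = 0.88983.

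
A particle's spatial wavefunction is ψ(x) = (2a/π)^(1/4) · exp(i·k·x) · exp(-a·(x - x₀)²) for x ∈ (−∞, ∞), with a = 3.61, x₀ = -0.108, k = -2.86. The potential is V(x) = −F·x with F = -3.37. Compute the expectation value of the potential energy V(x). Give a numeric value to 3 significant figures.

⟨V⟩ = ∫ V(x)·|ψ|² dx.
Gaussian moments (u = x − x₀): ∫u^(2j)·e^(−2au²) du = (2j−1)!!/(4a)^j · √(π/(2a)), odd powers integrate to 0; here √(π/(2a)) = 0.65964.
⟨V⟩ = -0.36396.

-0.364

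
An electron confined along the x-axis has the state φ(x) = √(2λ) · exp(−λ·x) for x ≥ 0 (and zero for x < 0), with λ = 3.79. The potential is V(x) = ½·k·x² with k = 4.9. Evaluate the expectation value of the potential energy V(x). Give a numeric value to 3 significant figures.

0.0853

⟨V⟩ = ∫ V(x)·|φ|² dx.
Every integrand reduces to terms xʲ·e^(−2λx) on [0, ∞); use ∫₀^∞ xʲ·e^(−2λx) dx = j!/(2λ)^(j+1).
⟨V⟩ = 0.085282.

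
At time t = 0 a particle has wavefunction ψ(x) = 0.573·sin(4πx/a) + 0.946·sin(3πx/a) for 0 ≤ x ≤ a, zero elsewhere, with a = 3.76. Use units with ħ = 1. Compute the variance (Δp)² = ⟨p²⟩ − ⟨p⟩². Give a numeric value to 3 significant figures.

7.59

Compute ⟨p⟩ and ⟨p²⟩ separately; (Δp)² = ⟨p²⟩ − ⟨p⟩².
d²/dx² sin(jπx/a) = −(jπ/a)²·sin(jπx/a); on 0 ≤ x ≤ a, ∫sin²(jπx/a) dx = a/2 and ∫sin(jπx/a)·sin(lπx/a) dx = 0 for j ≠ l, so only diagonal terms survive in ∫|ψ|² and ∫ψ·ψ″; ∫ψ·ψ′ dx = [ψ²/2] between the walls = 0.
Normalization: ∫|ψ|² dx = 2.2997.
⟨p⟩ = 0.0000 and ⟨p²⟩ = 7.5946.
(Δp)² = 7.5946 − (0.0000)² = 7.5946.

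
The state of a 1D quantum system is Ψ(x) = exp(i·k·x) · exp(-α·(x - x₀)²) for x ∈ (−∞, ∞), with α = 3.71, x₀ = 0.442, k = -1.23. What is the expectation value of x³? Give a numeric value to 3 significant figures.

⟨x³⟩ = ∫ x³·|Ψ|² dx / ∫|Ψ|² dx (integrals over the domain).
Gaussian moments (u = x − x₀): ∫u^(2j)·e^(−2αu²) du = (2j−1)!!/(4α)^j · √(π/(2α)), odd powers integrate to 0; here √(π/(2α)) = 0.65069.
State is unnormalized: ∫|Ψ|² dx = 0.65069, and ∫Ψ*·x³·Ψ dx = 0.11433, so ⟨x³⟩ = 0.11433 / 0.65069.
⟨x³⟩ = 0.17570.

0.176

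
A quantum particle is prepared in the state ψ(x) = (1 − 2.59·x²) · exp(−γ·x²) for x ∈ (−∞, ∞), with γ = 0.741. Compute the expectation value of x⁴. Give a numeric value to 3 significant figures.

⟨x⁴⟩ = ∫ x⁴·|ψ|² dx / ∫|ψ|² dx (integrals over the domain).
Expand each integrand as polynomial × e^(−2γx²) and use ∫x^(2j)·e^(−2γx²) dx = (2j−1)!!/(4γ)^j · √(π/(2γ)), odd powers → 0; here √(π/(2γ)) = 1.4560.
State is unnormalized: ∫|ψ|² dx = 2.2466, and ∫ψ*·x⁴·ψ dx = 9.4397, so ⟨x⁴⟩ = 9.4397 / 2.2466.
⟨x⁴⟩ = 4.2017.

4.20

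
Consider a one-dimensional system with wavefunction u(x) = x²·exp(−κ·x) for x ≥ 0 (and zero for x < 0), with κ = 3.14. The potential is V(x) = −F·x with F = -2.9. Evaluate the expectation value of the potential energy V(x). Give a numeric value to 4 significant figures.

⟨V⟩ = ∫ V(x)·|u|² dx / ∫|u|² dx.
Every integrand reduces to terms xʲ·e^(−2κx) on [0, ∞); use ∫₀^∞ xʲ·e^(−2κx) dx = j!/(2κ)^(j+1).
State is unnormalized: ∫|u|² dx = 0.0024570, and ∫u*·V(x)·u dx = 0.0056731, so ⟨V⟩ = 0.0056731 / 0.0024570.
⟨V⟩ = 2.3089.

2.309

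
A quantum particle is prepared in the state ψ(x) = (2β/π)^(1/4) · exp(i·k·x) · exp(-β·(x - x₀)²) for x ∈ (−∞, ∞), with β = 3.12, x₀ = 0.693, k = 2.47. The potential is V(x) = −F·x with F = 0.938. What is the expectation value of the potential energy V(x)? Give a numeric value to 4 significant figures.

⟨V⟩ = ∫ V(x)·|ψ|² dx.
Gaussian moments (u = x − x₀): ∫u^(2j)·e^(−2βu²) du = (2j−1)!!/(4β)^j · √(π/(2β)), odd powers integrate to 0; here √(π/(2β)) = 0.70955.
⟨V⟩ = -0.65003.

-0.6500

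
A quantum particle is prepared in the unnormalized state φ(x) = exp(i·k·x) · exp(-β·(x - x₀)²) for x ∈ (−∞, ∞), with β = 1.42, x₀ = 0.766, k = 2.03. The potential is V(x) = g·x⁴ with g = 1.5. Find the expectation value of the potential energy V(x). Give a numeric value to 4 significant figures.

1.586

⟨V⟩ = ∫ V(x)·|φ|² dx / ∫|φ|² dx.
Gaussian moments (u = x − x₀): ∫u^(2j)·e^(−2βu²) du = (2j−1)!!/(4β)^j · √(π/(2β)), odd powers integrate to 0; here √(π/(2β)) = 1.0518.
State is unnormalized: ∫|φ|² dx = 1.0518, and ∫φ*·V(x)·φ dx = 1.6677, so ⟨V⟩ = 1.6677 / 1.0518.
⟨V⟩ = 1.5856.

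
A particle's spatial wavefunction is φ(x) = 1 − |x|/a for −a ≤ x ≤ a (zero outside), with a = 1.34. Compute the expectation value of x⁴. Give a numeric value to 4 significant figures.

⟨x⁴⟩ = ∫ x⁴·|φ|² dx / ∫|φ|² dx (integrals over the domain).
φ is even, so ∫ over [−a, a] = 2∫₀ᵃ with φ = 1 − x/a there: ∫₀ᵃ (1 − x/a)² dx = a/3, ∫₀ᵃ x²(1 − x/a)² dx = a³/30, ∫₀ᵃ x⁴(1 − x/a)² dx = a⁵/105.
State is unnormalized: ∫|φ|² dx = 0.89333, and ∫φ*·x⁴·φ dx = 0.082293, so ⟨x⁴⟩ = 0.082293 / 0.89333.
⟨x⁴⟩ = 0.092119.

0.09212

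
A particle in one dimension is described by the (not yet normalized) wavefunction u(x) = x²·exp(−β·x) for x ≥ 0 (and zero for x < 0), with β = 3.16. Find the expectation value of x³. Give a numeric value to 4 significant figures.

⟨x³⟩ = ∫ x³·|u|² dx / ∫|u|² dx (integrals over the domain).
Every integrand reduces to terms xʲ·e^(−2βx) on [0, ∞); use ∫₀^∞ xʲ·e^(−2βx) dx = j!/(2β)^(j+1).
State is unnormalized: ∫|u|² dx = 0.0023803, and ∫u*·x³·u dx = 0.0019801, so ⟨x³⟩ = 0.0019801 / 0.0023803.
⟨x³⟩ = 0.83189.

0.8319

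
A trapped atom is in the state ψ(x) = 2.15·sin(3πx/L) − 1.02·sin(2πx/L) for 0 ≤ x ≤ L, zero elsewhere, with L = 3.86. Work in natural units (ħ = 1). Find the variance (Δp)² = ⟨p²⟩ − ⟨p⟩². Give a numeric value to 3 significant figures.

Compute ⟨p⟩ and ⟨p²⟩ separately; (Δp)² = ⟨p²⟩ − ⟨p⟩².
d²/dx² sin(jπx/L) = −(jπ/L)²·sin(jπx/L); on 0 ≤ x ≤ L, ∫sin²(jπx/L) dx = L/2 and ∫sin(jπx/L)·sin(lπx/L) dx = 0 for j ≠ l, so only diagonal terms survive in ∫|ψ|² and ∫ψ·ψ″; ∫ψ·ψ′ dx = [ψ²/2] between the walls = 0.
Normalization: ∫|ψ|² dx = 10.929.
⟨p⟩ = 0.0000 and ⟨p²⟩ = 5.3532.
(Δp)² = 5.3532 − (0.0000)² = 5.3532.

5.35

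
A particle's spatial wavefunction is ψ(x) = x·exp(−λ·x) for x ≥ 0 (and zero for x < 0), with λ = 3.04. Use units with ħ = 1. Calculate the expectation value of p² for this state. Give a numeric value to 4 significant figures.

p² ψ = −ħ² d²ψ/dx²; ⟨p²⟩ = −ħ² ∫ ψ*·ψ'' dx / ∫|ψ|² dx.
Differentiate x·exp(−λ·x) with the product rule; every integrand then reduces to terms xʲ·e^(−2λx) on [0, ∞), with ∫₀^∞ xʲ·e^(−2λx) dx = j!/(2λ)^(j+1).
State is unnormalized: ∫|ψ|² dx = 0.0088986, and ∫ψ*·(−ħ² ψ'') dx = 0.082237, so ⟨p²⟩ = 0.082237 / 0.0088986.
⟨p²⟩ = 9.2416.

9.242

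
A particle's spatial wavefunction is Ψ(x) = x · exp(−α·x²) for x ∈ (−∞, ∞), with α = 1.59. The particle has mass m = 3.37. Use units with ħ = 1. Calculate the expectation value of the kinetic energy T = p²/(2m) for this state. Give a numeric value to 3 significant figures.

0.708

T = −(ħ²/2m) d²/dx², so ⟨T⟩ = −(ħ²/2m) ∫ Ψ*·Ψ'' dx / ∫|Ψ|² dx; with m = 3.37.
Expand each integrand as polynomial × e^(−2αx²) and use ∫x^(2j)·e^(−2αx²) dx = (2j−1)!!/(4α)^j · √(π/(2α)), odd powers → 0; here √(π/(2α)) = 0.99394. Differentiate with the product rule, d/dx e^(−αx²) = −2αx·e^(−αx²).
State is unnormalized: ∫|Ψ|² dx = 0.15628, and ∫Ψ*·(−ħ²/2m · Ψ'') dx = 0.11060, so ⟨T⟩ = 0.11060 / 0.15628.
⟨T⟩ = 0.70772.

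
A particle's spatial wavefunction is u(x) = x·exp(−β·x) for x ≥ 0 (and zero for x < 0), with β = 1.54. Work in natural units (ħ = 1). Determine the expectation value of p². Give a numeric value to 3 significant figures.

p² u = −ħ² d²u/dx²; ⟨p²⟩ = −ħ² ∫ u*·u'' dx / ∫|u|² dx.
Differentiate x·exp(−β·x) with the product rule; every integrand then reduces to terms xʲ·e^(−2βx) on [0, ∞), with ∫₀^∞ xʲ·e^(−2βx) dx = j!/(2β)^(j+1).
State is unnormalized: ∫|u|² dx = 0.068451, and ∫u*·(−ħ² u'') dx = 0.16234, so ⟨p²⟩ = 0.16234 / 0.068451.
⟨p²⟩ = 2.3716.

2.37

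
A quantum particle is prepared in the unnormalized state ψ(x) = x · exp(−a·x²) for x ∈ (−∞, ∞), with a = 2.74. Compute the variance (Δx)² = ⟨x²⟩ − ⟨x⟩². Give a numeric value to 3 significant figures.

0.274

Compute ⟨x⟩ and ⟨x²⟩ separately, then (Δx)² = ⟨x²⟩ − ⟨x⟩².
Expand each integrand as polynomial × e^(−2ax²) and use ∫x^(2j)·e^(−2ax²) dx = (2j−1)!!/(4a)^j · √(π/(2a)), odd powers → 0; here √(π/(2a)) = 0.75715.
Normalization: ∫|ψ|² dx = 0.069083.
⟨x⟩ = 0.0000 and ⟨x²⟩ = 0.27372.
(Δx)² = 0.27372 − (0.0000)² = 0.27372.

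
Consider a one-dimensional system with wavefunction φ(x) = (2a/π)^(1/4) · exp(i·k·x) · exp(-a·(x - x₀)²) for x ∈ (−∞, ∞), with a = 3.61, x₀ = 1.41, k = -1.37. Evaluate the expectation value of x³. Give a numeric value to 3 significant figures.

3.10

⟨x³⟩ = ∫ x³·|φ|² dx (integrals over the domain).
Gaussian moments (u = x − x₀): ∫u^(2j)·e^(−2au²) du = (2j−1)!!/(4a)^j · √(π/(2a)), odd powers integrate to 0; here √(π/(2a)) = 0.65964.
⟨x³⟩ = 3.0962.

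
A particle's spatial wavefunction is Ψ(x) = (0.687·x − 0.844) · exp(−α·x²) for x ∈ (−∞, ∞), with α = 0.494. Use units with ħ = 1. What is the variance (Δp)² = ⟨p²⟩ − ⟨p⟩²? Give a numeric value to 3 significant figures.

0.742

Compute ⟨p⟩ and ⟨p²⟩ separately; (Δp)² = ⟨p²⟩ − ⟨p⟩².
Expand each integrand as polynomial × e^(−2αx²) and use ∫x^(2j)·e^(−2αx²) dx = (2j−1)!!/(4α)^j · √(π/(2α)), odd powers → 0; here √(π/(2α)) = 1.7832. Differentiate with the product rule, d/dx e^(−αx²) = −2αx·e^(−αx²).
Normalization: ∫|Ψ|² dx = 1.6961.
⟨p⟩ = 0.0000 and ⟨p²⟩ = 0.74209.
(Δp)² = 0.74209 − (0.0000)² = 0.74209.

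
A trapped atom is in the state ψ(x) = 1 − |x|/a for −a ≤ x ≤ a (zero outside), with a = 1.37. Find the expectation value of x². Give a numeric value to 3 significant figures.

0.188

⟨x²⟩ = ∫ x²·|ψ|² dx / ∫|ψ|² dx (integrals over the domain).
ψ is even, so ∫ over [−a, a] = 2∫₀ᵃ with ψ = 1 − x/a there: ∫₀ᵃ (1 − x/a)² dx = a/3, ∫₀ᵃ x²(1 − x/a)² dx = a³/30, ∫₀ᵃ x⁴(1 − x/a)² dx = a⁵/105.
State is unnormalized: ∫|ψ|² dx = 0.91333, and ∫ψ*·x²·ψ dx = 0.17142, so ⟨x²⟩ = 0.17142 / 0.91333.
⟨x²⟩ = 0.18769.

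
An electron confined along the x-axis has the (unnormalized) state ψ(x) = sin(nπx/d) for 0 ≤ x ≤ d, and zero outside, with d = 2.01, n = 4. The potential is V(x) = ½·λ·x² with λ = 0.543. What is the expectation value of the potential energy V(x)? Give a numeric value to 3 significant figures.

0.362

⟨V⟩ = ∫ V(x)·|ψ|² dx / ∫|ψ|² dx.
With sin²θ = (1 − cos2θ)/2 on 0 ≤ x ≤ d: ∫sin²(nπx/d) dx = d/2, ∫x·sin²(nπx/d) dx = d²/4, ∫x²·sin²(nπx/d) dx = d³·(1/6 − 1/(4n²π²)); higher powers xᵏ the same way, integrating xᵏ·cos(2nπx/d) by parts.
State is unnormalized: ∫|ψ|² dx = 1.0050, and ∫ψ*·V(x)·ψ dx = 0.36397, so ⟨V⟩ = 0.36397 / 1.0050.
⟨V⟩ = 0.36216.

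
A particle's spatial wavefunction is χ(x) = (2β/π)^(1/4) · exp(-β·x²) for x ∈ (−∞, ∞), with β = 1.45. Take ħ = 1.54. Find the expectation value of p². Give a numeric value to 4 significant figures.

p² χ = −ħ² d²χ/dx²; ⟨p²⟩ = −ħ² ∫ χ*·χ'' dx.
Gaussian moments: ∫x^(2j)·e^(−2βx²) dx = (2j−1)!!/(4β)^j · √(π/(2β)), odd powers integrate to 0; here √(π/(2β)) = 1.0408. Derivatives: d/dx e^(−βx²) = −2βx·e^(−βx²), d²/dx² e^(−βx²) = (4β²x² − 2β)·e^(−βx²).
⟨p²⟩ = 3.4388.

3.439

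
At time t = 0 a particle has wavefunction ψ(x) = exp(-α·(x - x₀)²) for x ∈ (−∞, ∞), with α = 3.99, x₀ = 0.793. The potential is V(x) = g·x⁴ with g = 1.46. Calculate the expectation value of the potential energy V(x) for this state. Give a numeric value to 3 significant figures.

0.940

⟨V⟩ = ∫ V(x)·|ψ|² dx / ∫|ψ|² dx.
Gaussian moments (u = x − x₀): ∫u^(2j)·e^(−2αu²) du = (2j−1)!!/(4α)^j · √(π/(2α)), odd powers integrate to 0; here √(π/(2α)) = 0.62744.
State is unnormalized: ∫|ψ|² dx = 0.62744, and ∫ψ*·V(x)·ψ dx = 0.58961, so ⟨V⟩ = 0.58961 / 0.62744.
⟨V⟩ = 0.93971.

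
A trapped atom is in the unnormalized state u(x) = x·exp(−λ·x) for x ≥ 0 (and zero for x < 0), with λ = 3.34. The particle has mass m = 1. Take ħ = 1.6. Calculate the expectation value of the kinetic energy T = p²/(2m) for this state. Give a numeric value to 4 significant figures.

14.28

T = −(ħ²/2m) d²/dx², so ⟨T⟩ = −(ħ²/2m) ∫ u*·u'' dx / ∫|u|² dx; with m = 1.
Differentiate x·exp(−λ·x) with the product rule; every integrand then reduces to terms xʲ·e^(−2λx) on [0, ∞), with ∫₀^∞ xʲ·e^(−2λx) dx = j!/(2λ)^(j+1).
State is unnormalized: ∫|u|² dx = 0.0067097, and ∫u*·(−ħ²/2m · u'') dx = 0.095808, so ⟨T⟩ = 0.095808 / 0.0067097.
⟨T⟩ = 14.279.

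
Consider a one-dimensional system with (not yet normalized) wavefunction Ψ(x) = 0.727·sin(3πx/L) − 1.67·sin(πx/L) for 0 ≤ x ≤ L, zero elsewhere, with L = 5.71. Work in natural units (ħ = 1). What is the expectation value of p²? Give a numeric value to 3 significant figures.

p² Ψ = −ħ² d²Ψ/dx²; ⟨p²⟩ = −ħ² ∫ Ψ*·Ψ'' dx / ∫|Ψ|² dx.
d²/dx² sin(jπx/L) = −(jπ/L)²·sin(jπx/L); on 0 ≤ x ≤ L, ∫sin²(jπx/L) dx = L/2 and ∫sin(jπx/L)·sin(lπx/L) dx = 0 for j ≠ l, so only diagonal terms survive in ∫|Ψ|² and ∫Ψ·Ψ″; ∫Ψ·Ψ′ dx = [Ψ²/2] between the walls = 0.
State is unnormalized: ∫|Ψ|² dx = 9.4713, and ∫Ψ*·(−ħ² Ψ'') dx = 6.5213, so ⟨p²⟩ = 6.5213 / 9.4713.
⟨p²⟩ = 0.68853.

0.689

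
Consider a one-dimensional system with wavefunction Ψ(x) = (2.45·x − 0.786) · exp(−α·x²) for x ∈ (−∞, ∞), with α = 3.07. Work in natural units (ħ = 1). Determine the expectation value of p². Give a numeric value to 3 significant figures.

5.78

p² Ψ = −ħ² d²Ψ/dx²; ⟨p²⟩ = −ħ² ∫ Ψ*·Ψ'' dx / ∫|Ψ|² dx.
Expand each integrand as polynomial × e^(−2αx²) and use ∫x^(2j)·e^(−2αx²) dx = (2j−1)!!/(4α)^j · √(π/(2α)), odd powers → 0; here √(π/(2α)) = 0.71530. Differentiate with the product rule, d/dx e^(−αx²) = −2αx·e^(−αx²).
State is unnormalized: ∫|Ψ|² dx = 0.79155, and ∫Ψ*·(−ħ² Ψ'') dx = 4.5769, so ⟨p²⟩ = 4.5769 / 0.79155.
⟨p²⟩ = 5.7821.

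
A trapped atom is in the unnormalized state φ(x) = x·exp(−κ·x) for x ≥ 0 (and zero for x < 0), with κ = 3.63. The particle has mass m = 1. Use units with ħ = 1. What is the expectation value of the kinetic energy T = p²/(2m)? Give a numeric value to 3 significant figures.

6.59

T = −(ħ²/2m) d²/dx², so ⟨T⟩ = −(ħ²/2m) ∫ φ*·φ'' dx / ∫|φ|² dx; with m = 1.
Differentiate x·exp(−κ·x) with the product rule; every integrand then reduces to terms xʲ·e^(−2κx) on [0, ∞), with ∫₀^∞ xʲ·e^(−2κx) dx = j!/(2κ)^(j+1).
State is unnormalized: ∫|φ|² dx = 0.0052266, and ∫φ*·(−ħ²/2m · φ'') dx = 0.034435, so ⟨T⟩ = 0.034435 / 0.0052266.
⟨T⟩ = 6.5885.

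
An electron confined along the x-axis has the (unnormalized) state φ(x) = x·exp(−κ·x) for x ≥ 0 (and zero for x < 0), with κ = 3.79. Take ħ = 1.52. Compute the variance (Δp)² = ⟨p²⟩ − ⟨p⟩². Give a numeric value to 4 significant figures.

33.19

Compute ⟨p⟩ and ⟨p²⟩ separately; (Δp)² = ⟨p²⟩ − ⟨p⟩².
Differentiate x·exp(−κ·x) with the product rule; every integrand then reduces to terms xʲ·e^(−2κx) on [0, ∞), with ∫₀^∞ xʲ·e^(−2κx) dx = j!/(2κ)^(j+1).
Normalization: ∫|φ|² dx = 0.0045922.
⟨p⟩ = 0.0000 and ⟨p²⟩ = 33.187.
(Δp)² = 33.187 − (0.0000)² = 33.187.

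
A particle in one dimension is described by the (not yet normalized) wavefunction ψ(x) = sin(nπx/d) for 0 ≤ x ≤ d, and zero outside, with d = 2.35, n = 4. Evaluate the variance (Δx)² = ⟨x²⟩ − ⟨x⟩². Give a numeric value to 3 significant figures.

Compute ⟨x⟩ and ⟨x²⟩ separately, then (Δx)² = ⟨x²⟩ − ⟨x⟩².
With sin²θ = (1 − cos2θ)/2 on 0 ≤ x ≤ d: ∫sin²(nπx/d) dx = d/2, ∫x·sin²(nπx/d) dx = d²/4, ∫x²·sin²(nπx/d) dx = d³·(1/6 − 1/(4n²π²)); higher powers xᵏ the same way, integrating xᵏ·cos(2nπx/d) by parts.
Normalization: ∫|ψ|² dx = 1.1750.
⟨x⟩ = 1.1750 and ⟨x²⟩ = 1.8233.
(Δx)² = 1.8233 − (1.1750)² = 0.44272.

0.443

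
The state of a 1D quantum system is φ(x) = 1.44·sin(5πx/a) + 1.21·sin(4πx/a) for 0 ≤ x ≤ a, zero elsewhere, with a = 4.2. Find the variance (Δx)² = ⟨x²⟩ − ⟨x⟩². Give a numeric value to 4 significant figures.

Compute ⟨x⟩ and ⟨x²⟩ separately, then (Δx)² = ⟨x²⟩ − ⟨x⟩².
On 0 ≤ x ≤ a (j ≠ l): ∫sin²(jπx/a) dx = a/2, ∫sin(jπx/a)·sin(lπx/a) dx = 0; diagonal moments ∫x·sin²(jπx/a) dx = a²/4, ∫x²·sin²(jπx/a) dx = a³·(1/6 − 1/(4j²π²)); cross terms ∫x·sin(jπx/a)·sin(lπx/a) dx = 0 for j + l even and −4jla²/(π²(j² − l²)²) for j + l odd, ∫x²·sin(jπx/a)·sin(lπx/a) dx = (−1)^(j+l)·4jla³/(π²(j² − l²)²); higher powers the same way via product-to-sum and parts.
Normalization: ∫|φ|² dx = 7.4292.
⟨x⟩ = 1.2720 and ⟨x²⟩ = 2.3582.
(Δx)² = 2.3582 − (1.2720)² = 0.74031.

0.7403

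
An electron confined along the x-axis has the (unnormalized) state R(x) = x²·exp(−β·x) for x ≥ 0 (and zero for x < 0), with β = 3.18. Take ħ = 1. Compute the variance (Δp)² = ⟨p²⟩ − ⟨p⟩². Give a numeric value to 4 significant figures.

Compute ⟨p⟩ and ⟨p²⟩ separately; (Δp)² = ⟨p²⟩ − ⟨p⟩².
Differentiate x²·exp(−β·x) with the product rule; every integrand then reduces to terms xʲ·e^(−2βx) on [0, ∞), with ∫₀^∞ xʲ·e^(−2βx) dx = j!/(2β)^(j+1).
Normalization: ∫|R|² dx = 0.0023064.
⟨p⟩ = 0.0000 and ⟨p²⟩ = 3.3708.
(Δp)² = 3.3708 − (0.0000)² = 3.3708.

3.371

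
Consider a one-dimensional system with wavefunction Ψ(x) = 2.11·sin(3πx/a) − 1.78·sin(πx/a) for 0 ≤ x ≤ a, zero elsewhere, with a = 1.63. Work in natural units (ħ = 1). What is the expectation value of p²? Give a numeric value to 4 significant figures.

p² Ψ = −ħ² d²Ψ/dx²; ⟨p²⟩ = −ħ² ∫ Ψ*·Ψ'' dx / ∫|Ψ|² dx.
d²/dx² sin(jπx/a) = −(jπ/a)²·sin(jπx/a); on 0 ≤ x ≤ a, ∫sin²(jπx/a) dx = a/2 and ∫sin(jπx/a)·sin(lπx/a) dx = 0 for j ≠ l, so only diagonal terms survive in ∫|Ψ|² and ∫Ψ·Ψ″; ∫Ψ·Ψ′ dx = [Ψ²/2] between the walls = 0.
State is unnormalized: ∫|Ψ|² dx = 6.2107, and ∫Ψ*·(−ħ² Ψ'') dx = 130.90, so ⟨p²⟩ = 130.90 / 6.2107.
⟨p²⟩ = 21.077.

21.08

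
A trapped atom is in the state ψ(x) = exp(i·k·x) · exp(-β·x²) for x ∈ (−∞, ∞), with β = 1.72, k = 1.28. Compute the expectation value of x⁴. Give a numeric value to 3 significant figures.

⟨x⁴⟩ = ∫ x⁴·|ψ|² dx / ∫|ψ|² dx (integrals over the domain).
Gaussian moments: ∫x^(2j)·e^(−2βx²) dx = (2j−1)!!/(4β)^j · √(π/(2β)), odd powers integrate to 0; here √(π/(2β)) = 0.95564.
State is unnormalized: ∫|ψ|² dx = 0.95564, and ∫ψ*·x⁴·ψ dx = 0.060568, so ⟨x⁴⟩ = 0.060568 / 0.95564.
⟨x⁴⟩ = 0.063379.

0.0634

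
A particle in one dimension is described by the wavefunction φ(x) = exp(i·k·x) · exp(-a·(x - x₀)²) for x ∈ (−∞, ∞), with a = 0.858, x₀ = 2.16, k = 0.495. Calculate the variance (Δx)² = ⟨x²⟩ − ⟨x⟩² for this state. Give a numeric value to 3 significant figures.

Compute ⟨x⟩ and ⟨x²⟩ separately, then (Δx)² = ⟨x²⟩ − ⟨x⟩².
Gaussian moments (u = x − x₀): ∫u^(2j)·e^(−2au²) du = (2j−1)!!/(4a)^j · √(π/(2a)), odd powers integrate to 0; here √(π/(2a)) = 1.3531.
Normalization: ∫|φ|² dx = 1.3531.
⟨x⟩ = 2.1600 and ⟨x²⟩ = 4.9570.
(Δx)² = 4.9570 − (2.1600)² = 0.29138.

0.291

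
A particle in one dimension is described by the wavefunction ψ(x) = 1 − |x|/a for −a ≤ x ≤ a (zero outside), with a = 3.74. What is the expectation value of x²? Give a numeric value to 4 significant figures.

⟨x²⟩ = ∫ x²·|ψ|² dx / ∫|ψ|² dx (integrals over the domain).
ψ is even, so ∫ over [−a, a] = 2∫₀ᵃ with ψ = 1 − x/a there: ∫₀ᵃ (1 − x/a)² dx = a/3, ∫₀ᵃ x²(1 − x/a)² dx = a³/30, ∫₀ᵃ x⁴(1 − x/a)² dx = a⁵/105.
State is unnormalized: ∫|ψ|² dx = 2.4933, and ∫ψ*·x²·ψ dx = 3.4876, so ⟨x²⟩ = 3.4876 / 2.4933.
⟨x²⟩ = 1.3988.

1.399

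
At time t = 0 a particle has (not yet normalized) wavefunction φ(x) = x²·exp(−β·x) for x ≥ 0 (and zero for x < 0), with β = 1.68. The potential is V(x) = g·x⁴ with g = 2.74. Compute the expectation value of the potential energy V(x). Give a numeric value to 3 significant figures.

⟨V⟩ = ∫ V(x)·|φ|² dx / ∫|φ|² dx.
Every integrand reduces to terms xʲ·e^(−2βx) on [0, ∞); use ∫₀^∞ xʲ·e^(−2βx) dx = j!/(2β)^(j+1).
State is unnormalized: ∫|φ|² dx = 0.056042, and ∫φ*·V(x)·φ dx = 2.0240, so ⟨V⟩ = 2.0240 / 0.056042.
⟨V⟩ = 36.116.

36.1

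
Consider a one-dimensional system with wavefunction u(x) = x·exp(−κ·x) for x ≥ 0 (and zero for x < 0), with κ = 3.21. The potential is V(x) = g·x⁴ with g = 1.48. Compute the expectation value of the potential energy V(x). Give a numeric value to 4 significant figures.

0.3136

⟨V⟩ = ∫ V(x)·|u|² dx / ∫|u|² dx.
Every integrand reduces to terms xʲ·e^(−2κx) on [0, ∞); use ∫₀^∞ xʲ·e^(−2κx) dx = j!/(2κ)^(j+1).
State is unnormalized: ∫|u|² dx = 0.0075583, and ∫u*·V(x)·u dx = 0.0023705, so ⟨V⟩ = 0.0023705 / 0.0075583.
⟨V⟩ = 0.31363.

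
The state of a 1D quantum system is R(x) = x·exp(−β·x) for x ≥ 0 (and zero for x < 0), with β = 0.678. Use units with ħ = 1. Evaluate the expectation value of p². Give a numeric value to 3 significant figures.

p² R = −ħ² d²R/dx²; ⟨p²⟩ = −ħ² ∫ R*·R'' dx / ∫|R|² dx.
Differentiate x·exp(−β·x) with the product rule; every integrand then reduces to terms xʲ·e^(−2βx) on [0, ∞), with ∫₀^∞ xʲ·e^(−2βx) dx = j!/(2β)^(j+1).
State is unnormalized: ∫|R|² dx = 0.80214, and ∫R*·(−ħ² R'') dx = 0.36873, so ⟨p²⟩ = 0.36873 / 0.80214.
⟨p²⟩ = 0.45968.

0.460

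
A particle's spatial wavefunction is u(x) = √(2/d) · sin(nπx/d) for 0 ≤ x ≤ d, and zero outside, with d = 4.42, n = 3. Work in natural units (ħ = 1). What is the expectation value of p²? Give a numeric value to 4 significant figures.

p² u = −ħ² d²u/dx²; ⟨p²⟩ = −ħ² ∫ u*·u'' dx.
d/dx sin(nπx/d) = (nπ/d)·cos(nπx/d) and d²/dx² sin(nπx/d) = −(nπ/d)²·sin(nπx/d); on 0 ≤ x ≤ d, ∫sin²(nπx/d) dx = d/2 and ∫sin(nπx/d)·cos(nπx/d) dx = 0.
⟨p²⟩ = 4.5467.

4.547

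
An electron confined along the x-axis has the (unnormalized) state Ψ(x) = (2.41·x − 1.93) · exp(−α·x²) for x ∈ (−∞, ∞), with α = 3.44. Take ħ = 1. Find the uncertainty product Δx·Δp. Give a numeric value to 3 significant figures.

Δx = √(⟨x²⟩−⟨x⟩²), Δp = √(⟨p²⟩−⟨p⟩²).
Expand each integrand as polynomial × e^(−2αx²) and use ∫x^(2j)·e^(−2αx²) dx = (2j−1)!!/(4α)^j · √(π/(2α)), odd powers → 0; here √(π/(2α)) = 0.67574. Differentiate with the product rule, d/dx e^(−αx²) = −2αx·e^(−αx²).
Normalization: ∫|Ψ|² dx = 2.8023.
⟨x⟩ = -0.16302, ⟨x²⟩ = 0.087469 ⇒ Δx = 0.24676.
⟨p⟩ = 0.0000, ⟨p²⟩ = 4.1403 ⇒ Δp = 2.0348.
Δx·Δp = 0.50210.

0.502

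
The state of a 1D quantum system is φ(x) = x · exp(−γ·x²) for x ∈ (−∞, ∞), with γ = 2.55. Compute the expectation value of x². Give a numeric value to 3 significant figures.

0.294

⟨x²⟩ = ∫ x²·|φ|² dx / ∫|φ|² dx (integrals over the domain).
Expand each integrand as polynomial × e^(−2γx²) and use ∫x^(2j)·e^(−2γx²) dx = (2j−1)!!/(4γ)^j · √(π/(2γ)), odd powers → 0; here √(π/(2γ)) = 0.78486.
State is unnormalized: ∫|φ|² dx = 0.076947, and ∫φ*·x²·φ dx = 0.022631, so ⟨x²⟩ = 0.022631 / 0.076947.
⟨x²⟩ = 0.29412.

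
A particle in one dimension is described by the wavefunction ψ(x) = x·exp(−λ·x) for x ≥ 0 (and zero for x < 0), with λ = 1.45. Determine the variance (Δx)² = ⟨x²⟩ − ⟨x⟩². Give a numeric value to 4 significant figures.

Compute ⟨x⟩ and ⟨x²⟩ separately, then (Δx)² = ⟨x²⟩ − ⟨x⟩².
Every integrand reduces to terms xʲ·e^(−2λx) on [0, ∞); use ∫₀^∞ xʲ·e^(−2λx) dx = j!/(2λ)^(j+1).
Normalization: ∫|ψ|² dx = 0.082004.
⟨x⟩ = 1.0345 and ⟨x²⟩ = 1.4269.
(Δx)² = 1.4269 − (1.0345)² = 0.35672.

0.3567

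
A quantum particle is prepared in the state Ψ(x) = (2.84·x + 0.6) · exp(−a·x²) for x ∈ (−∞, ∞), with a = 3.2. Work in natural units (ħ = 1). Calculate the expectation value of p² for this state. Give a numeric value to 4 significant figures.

7.273

p² Ψ = −ħ² d²Ψ/dx²; ⟨p²⟩ = −ħ² ∫ Ψ*·Ψ'' dx / ∫|Ψ|² dx.
Expand each integrand as polynomial × e^(−2ax²) and use ∫x^(2j)·e^(−2ax²) dx = (2j−1)!!/(4a)^j · √(π/(2a)), odd powers → 0; here √(π/(2a)) = 0.70062. Differentiate with the product rule, d/dx e^(−ax²) = −2ax·e^(−ax²).
State is unnormalized: ∫|Ψ|² dx = 0.69371, and ∫Ψ*·(−ħ² Ψ'') dx = 5.0453, so ⟨p²⟩ = 5.0453 / 0.69371.
⟨p²⟩ = 7.2730.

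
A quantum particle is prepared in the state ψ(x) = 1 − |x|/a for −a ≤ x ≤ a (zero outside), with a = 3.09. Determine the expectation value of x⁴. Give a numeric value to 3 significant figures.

⟨x⁴⟩ = ∫ x⁴·|ψ|² dx / ∫|ψ|² dx (integrals over the domain).
ψ is even, so ∫ over [−a, a] = 2∫₀ᵃ with ψ = 1 − x/a there: ∫₀ᵃ (1 − x/a)² dx = a/3, ∫₀ᵃ x²(1 − x/a)² dx = a³/30, ∫₀ᵃ x⁴(1 − x/a)² dx = a⁵/105.
State is unnormalized: ∫|ψ|² dx = 2.0600, and ∫ψ*·x⁴·ψ dx = 5.3658, so ⟨x⁴⟩ = 5.3658 / 2.0600.
⟨x⁴⟩ = 2.6047.

2.60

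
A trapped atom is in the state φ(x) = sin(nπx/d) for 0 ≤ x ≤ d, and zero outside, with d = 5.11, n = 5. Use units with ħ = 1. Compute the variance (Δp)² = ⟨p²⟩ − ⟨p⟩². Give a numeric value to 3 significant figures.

Compute ⟨p⟩ and ⟨p²⟩ separately; (Δp)² = ⟨p²⟩ − ⟨p⟩².
d/dx sin(nπx/d) = (nπ/d)·cos(nπx/d) and d²/dx² sin(nπx/d) = −(nπ/d)²·sin(nπx/d); on 0 ≤ x ≤ d, ∫sin²(nπx/d) dx = d/2 and ∫sin(nπx/d)·cos(nπx/d) dx = 0.
Normalization: ∫|φ|² dx = 2.5550.
⟨p⟩ = 0.0000 and ⟨p²⟩ = 9.4493.
(Δp)² = 9.4493 − (0.0000)² = 9.4493.

9.45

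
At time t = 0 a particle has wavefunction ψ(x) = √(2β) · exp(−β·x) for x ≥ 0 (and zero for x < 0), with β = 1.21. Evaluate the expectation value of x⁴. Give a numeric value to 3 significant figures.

⟨x⁴⟩ = ∫ x⁴·|ψ|² dx (integrals over the domain).
Every integrand reduces to terms xʲ·e^(−2βx) on [0, ∞); use ∫₀^∞ xʲ·e^(−2βx) dx = j!/(2β)^(j+1).
⟨x⁴⟩ = 0.69976.

0.700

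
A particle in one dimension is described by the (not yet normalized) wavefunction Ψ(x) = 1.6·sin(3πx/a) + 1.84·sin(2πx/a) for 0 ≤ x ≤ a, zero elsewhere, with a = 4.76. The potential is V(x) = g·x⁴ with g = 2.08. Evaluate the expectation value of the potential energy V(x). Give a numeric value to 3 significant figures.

⟨V⟩ = ∫ V(x)·|Ψ|² dx / ∫|Ψ|² dx.
On 0 ≤ x ≤ a (j ≠ l): ∫sin²(jπx/a) dx = a/2, ∫sin(jπx/a)·sin(lπx/a) dx = 0; diagonal moments ∫x·sin²(jπx/a) dx = a²/4, ∫x²·sin²(jπx/a) dx = a³·(1/6 − 1/(4j²π²)); cross terms ∫x·sin(jπx/a)·sin(lπx/a) dx = 0 for j + l even and −4jla²/(π²(j² − l²)²) for j + l odd, ∫x²·sin(jπx/a)·sin(lπx/a) dx = (−1)^(j+l)·4jla³/(π²(j² − l²)²); higher powers the same way via product-to-sum and parts.
State is unnormalized: ∫|Ψ|² dx = 14.151, and ∫Ψ*·V(x)·Ψ dx = 599.28, so ⟨V⟩ = 599.28 / 14.151.
⟨V⟩ = 42.350.

42.4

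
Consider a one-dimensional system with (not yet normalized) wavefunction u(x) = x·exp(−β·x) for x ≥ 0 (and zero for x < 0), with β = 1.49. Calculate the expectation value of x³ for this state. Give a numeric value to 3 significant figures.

⟨x³⟩ = ∫ x³·|u|² dx / ∫|u|² dx (integrals over the domain).
Every integrand reduces to terms xʲ·e^(−2βx) on [0, ∞); use ∫₀^∞ xʲ·e^(−2βx) dx = j!/(2β)^(j+1).
State is unnormalized: ∫|u|² dx = 0.075576, and ∫u*·x³·u dx = 0.17135, so ⟨x³⟩ = 0.17135 / 0.075576.
⟨x³⟩ = 2.2673.

2.27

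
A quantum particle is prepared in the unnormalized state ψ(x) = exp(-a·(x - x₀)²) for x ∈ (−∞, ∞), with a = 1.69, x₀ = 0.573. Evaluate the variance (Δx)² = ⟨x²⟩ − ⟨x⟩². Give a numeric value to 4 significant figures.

0.1479

Compute ⟨x⟩ and ⟨x²⟩ separately, then (Δx)² = ⟨x²⟩ − ⟨x⟩².
Gaussian moments (u = x − x₀): ∫u^(2j)·e^(−2au²) du = (2j−1)!!/(4a)^j · √(π/(2a)), odd powers integrate to 0; here √(π/(2a)) = 0.96409.
Normalization: ∫|ψ|² dx = 0.96409.
⟨x⟩ = 0.57300 and ⟨x²⟩ = 0.47626.
(Δx)² = 0.47626 − (0.57300)² = 0.14793.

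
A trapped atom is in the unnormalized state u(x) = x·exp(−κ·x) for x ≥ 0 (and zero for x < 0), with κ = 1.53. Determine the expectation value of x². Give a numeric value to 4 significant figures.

⟨x²⟩ = ∫ x²·|u|² dx / ∫|u|² dx (integrals over the domain).
Every integrand reduces to terms xʲ·e^(−2κx) on [0, ∞); use ∫₀^∞ xʲ·e^(−2κx) dx = j!/(2κ)^(j+1).
State is unnormalized: ∫|u|² dx = 0.069802, and ∫u*·x²·u dx = 0.089455, so ⟨x²⟩ = 0.089455 / 0.069802.
⟨x²⟩ = 1.2816.

1.282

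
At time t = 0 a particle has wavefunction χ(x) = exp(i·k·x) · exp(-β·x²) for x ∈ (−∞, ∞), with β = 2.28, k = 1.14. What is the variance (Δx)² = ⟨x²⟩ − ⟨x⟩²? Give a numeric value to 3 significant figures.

0.110

Compute ⟨x⟩ and ⟨x²⟩ separately, then (Δx)² = ⟨x²⟩ − ⟨x⟩².
Gaussian moments: ∫x^(2j)·e^(−2βx²) dx = (2j−1)!!/(4β)^j · √(π/(2β)), odd powers integrate to 0; here √(π/(2β)) = 0.83003.
Normalization: ∫|χ|² dx = 0.83003.
⟨x⟩ = 0.0000 and ⟨x²⟩ = 0.10965.
(Δx)² = 0.10965 − (0.0000)² = 0.10965.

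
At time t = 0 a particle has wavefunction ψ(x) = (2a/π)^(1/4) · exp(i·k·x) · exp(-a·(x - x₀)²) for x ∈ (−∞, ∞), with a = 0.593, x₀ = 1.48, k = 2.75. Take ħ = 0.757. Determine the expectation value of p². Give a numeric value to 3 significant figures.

4.67

p² ψ = −ħ² d²ψ/dx²; ⟨p²⟩ = −ħ² ∫ ψ*·ψ'' dx.
Gaussian moments (u = x − x₀): ∫u^(2j)·e^(−2au²) du = (2j−1)!!/(4a)^j · √(π/(2a)), odd powers integrate to 0; here √(π/(2a)) = 1.6275. Derivatives: ψ′ = (ik − 2au)·ψ, ψ″ = ((ik − 2au)² − 2a)·ψ; the odd-in-u pieces drop out.
⟨p²⟩ = 4.6735.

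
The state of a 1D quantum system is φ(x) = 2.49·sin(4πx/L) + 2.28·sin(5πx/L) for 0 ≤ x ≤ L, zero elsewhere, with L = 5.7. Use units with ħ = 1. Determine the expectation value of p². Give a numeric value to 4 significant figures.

p² φ = −ħ² d²φ/dx²; ⟨p²⟩ = −ħ² ∫ φ*·φ'' dx / ∫|φ|² dx.
d²/dx² sin(jπx/L) = −(jπ/L)²·sin(jπx/L); on 0 ≤ x ≤ L, ∫sin²(jπx/L) dx = L/2 and ∫sin(jπx/L)·sin(lπx/L) dx = 0 for j ≠ l, so only diagonal terms survive in ∫|φ|² and ∫φ·φ″; ∫φ·φ′ dx = [φ²/2] between the walls = 0.
State is unnormalized: ∫|φ|² dx = 32.486, and ∫φ*·(−ħ² φ'') dx = 198.40, so ⟨p²⟩ = 198.40 / 32.486.
⟨p²⟩ = 6.1072.

6.107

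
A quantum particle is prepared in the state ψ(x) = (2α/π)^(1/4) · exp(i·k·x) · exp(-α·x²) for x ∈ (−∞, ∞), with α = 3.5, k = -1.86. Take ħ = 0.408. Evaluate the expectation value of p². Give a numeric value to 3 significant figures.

1.16

p² ψ = −ħ² d²ψ/dx²; ⟨p²⟩ = −ħ² ∫ ψ*·ψ'' dx.
Gaussian moments: ∫x^(2j)·e^(−2αx²) dx = (2j−1)!!/(4α)^j · √(π/(2α)), odd powers integrate to 0; here √(π/(2α)) = 0.66992. Derivatives: ψ′ = (ik − 2αx)·ψ, ψ″ = ((ik − 2αx)² − 2α)·ψ; the odd-in-x pieces drop out.
⟨p²⟩ = 1.1585.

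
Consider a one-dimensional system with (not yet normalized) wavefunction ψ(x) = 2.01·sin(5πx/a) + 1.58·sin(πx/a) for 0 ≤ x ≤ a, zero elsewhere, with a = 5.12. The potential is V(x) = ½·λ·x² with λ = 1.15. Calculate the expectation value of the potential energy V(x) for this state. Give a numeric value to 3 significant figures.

⟨V⟩ = ∫ V(x)·|ψ|² dx / ∫|ψ|² dx.
On 0 ≤ x ≤ a (j ≠ l): ∫sin²(jπx/a) dx = a/2, ∫sin(jπx/a)·sin(lπx/a) dx = 0; diagonal moments ∫x·sin²(jπx/a) dx = a²/4, ∫x²·sin²(jπx/a) dx = a³·(1/6 − 1/(4j²π²)); cross terms ∫x·sin(jπx/a)·sin(lπx/a) dx = 0 for j + l even and −4jla²/(π²(j² − l²)²) for j + l odd, ∫x²·sin(jπx/a)·sin(lπx/a) dx = (−1)^(j+l)·4jla³/(π²(j² − l²)²); higher powers the same way via product-to-sum and parts.
State is unnormalized: ∫|ψ|² dx = 16.733, and ∫ψ*·V(x)·ψ dx = 80.604, so ⟨V⟩ = 80.604 / 16.733.
⟨V⟩ = 4.8170.

4.82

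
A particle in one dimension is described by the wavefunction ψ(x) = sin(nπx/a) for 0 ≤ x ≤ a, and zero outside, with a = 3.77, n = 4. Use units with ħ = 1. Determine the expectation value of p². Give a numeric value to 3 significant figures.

11.1

p² ψ = −ħ² d²ψ/dx²; ⟨p²⟩ = −ħ² ∫ ψ*·ψ'' dx / ∫|ψ|² dx.
d/dx sin(nπx/a) = (nπ/a)·cos(nπx/a) and d²/dx² sin(nπx/a) = −(nπ/a)²·sin(nπx/a); on 0 ≤ x ≤ a, ∫sin²(nπx/a) dx = a/2 and ∫sin(nπx/a)·cos(nπx/a) dx = 0.
State is unnormalized: ∫|ψ|² dx = 1.8850, and ∫ψ*·(−ħ² ψ'') dx = 20.943, so ⟨p²⟩ = 20.943 / 1.8850.
⟨p²⟩ = 11.111.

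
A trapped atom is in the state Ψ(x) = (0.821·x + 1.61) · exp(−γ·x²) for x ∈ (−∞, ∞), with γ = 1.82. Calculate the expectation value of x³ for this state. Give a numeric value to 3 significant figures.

⟨x³⟩ = ∫ x³·|Ψ|² dx / ∫|Ψ|² dx (integrals over the domain).
Expand each integrand as polynomial × e^(−2γx²) and use ∫x^(2j)·e^(−2γx²) dx = (2j−1)!!/(4γ)^j · √(π/(2γ)), odd powers → 0; here √(π/(2γ)) = 0.92902.
State is unnormalized: ∫|Ψ|² dx = 2.4941, and ∫Ψ*·x³·Ψ dx = 0.13902, so ⟨x³⟩ = 0.13902 / 2.4941.
⟨x³⟩ = 0.055740.

0.0557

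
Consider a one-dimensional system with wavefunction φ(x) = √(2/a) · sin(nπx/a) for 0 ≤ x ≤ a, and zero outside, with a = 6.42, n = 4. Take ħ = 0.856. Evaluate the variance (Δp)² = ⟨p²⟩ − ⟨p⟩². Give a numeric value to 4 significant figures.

Compute ⟨p⟩ and ⟨p²⟩ separately; (Δp)² = ⟨p²⟩ − ⟨p⟩².
d/dx sin(nπx/a) = (nπ/a)·cos(nπx/a) and d²/dx² sin(nπx/a) = −(nπ/a)²·sin(nπx/a); on 0 ≤ x ≤ a, ∫sin²(nπx/a) dx = a/2 and ∫sin(nπx/a)·cos(nπx/a) dx = 0.
⟨p⟩ = 0.0000 and ⟨p²⟩ = 2.8074.
(Δp)² = 2.8074 − (0.0000)² = 2.8074.

2.807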